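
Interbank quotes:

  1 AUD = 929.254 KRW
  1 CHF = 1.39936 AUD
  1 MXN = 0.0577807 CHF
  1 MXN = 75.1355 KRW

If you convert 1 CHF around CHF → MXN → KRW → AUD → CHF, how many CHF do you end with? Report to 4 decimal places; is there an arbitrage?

1.0000 (no arbitrage)

Around CHF → MXN → KRW → AUD → CHF: 1 ÷ 0.0577807 × 75.1355 ÷ 929.254 ÷ 1.39936 = 0.999997
Product ≈ 1 (deviation 0.000%, within rounding noise).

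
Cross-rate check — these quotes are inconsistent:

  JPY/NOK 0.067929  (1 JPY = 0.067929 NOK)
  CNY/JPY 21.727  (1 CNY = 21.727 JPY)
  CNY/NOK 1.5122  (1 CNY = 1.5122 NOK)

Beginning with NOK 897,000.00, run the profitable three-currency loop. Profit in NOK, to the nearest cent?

Profitable loop is NOK → JPY → CNY → NOK:
NOK 897,000.00 ÷ 0.067929 = JPY 13,204,964
JPY 13,204,964 ÷ 21.727 = CNY 607,767.48
CNY 607,767.48 × 1.5122 = NOK 919,065.98
Profit = NOK 919,065.98 − NOK 897,000.00

Profit: NOK 22,065.98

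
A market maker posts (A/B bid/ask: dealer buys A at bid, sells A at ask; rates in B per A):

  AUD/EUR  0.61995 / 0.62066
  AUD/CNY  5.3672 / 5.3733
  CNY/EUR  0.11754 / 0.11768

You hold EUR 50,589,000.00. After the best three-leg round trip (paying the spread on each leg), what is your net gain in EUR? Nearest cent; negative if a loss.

Net profit: EUR 831,441.70

Best loop EUR → AUD → CNY → EUR:
EUR 50,589,000.00 ÷ 0.62066 (buy AUD at ask) = AUD 81,508,394.29
AUD 81,508,394.29 × 5.3672 (sell AUD at bid) = CNY 437,471,853.83
CNY 437,471,853.83 × 0.11754 (sell CNY at bid) = EUR 51,420,441.70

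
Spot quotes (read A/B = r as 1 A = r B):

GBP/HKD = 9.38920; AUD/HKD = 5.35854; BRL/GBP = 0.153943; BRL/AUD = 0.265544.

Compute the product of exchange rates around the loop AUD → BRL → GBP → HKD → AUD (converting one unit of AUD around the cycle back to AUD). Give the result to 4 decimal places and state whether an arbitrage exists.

Around AUD → BRL → GBP → HKD → AUD: 1 ÷ 0.265544 × 0.153943 × 9.38920 ÷ 5.35854 = 1.015794
Product > 1; profitable direction is AUD → BRL → GBP → HKD → AUD.

1.0158 (arbitrage exists)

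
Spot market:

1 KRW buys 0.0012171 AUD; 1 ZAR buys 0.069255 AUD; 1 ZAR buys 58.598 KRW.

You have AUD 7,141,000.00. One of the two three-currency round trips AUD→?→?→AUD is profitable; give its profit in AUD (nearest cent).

Profit: AUD 212,887.05

Profitable loop is AUD → ZAR → KRW → AUD:
AUD 7,141,000.00 ÷ 0.069255 = ZAR 103,111,688.69
ZAR 103,111,688.69 × 58.598 = KRW 6,042,138,734
KRW 6,042,138,734 × 0.0012171 = AUD 7,353,887.05
Profit = AUD 7,353,887.05 − AUD 7,141,000.00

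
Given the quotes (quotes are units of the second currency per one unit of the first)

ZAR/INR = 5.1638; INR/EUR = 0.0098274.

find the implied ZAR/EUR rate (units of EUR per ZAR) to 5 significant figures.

1 ZAR × 5.1638 = 5.1638 INR
5.1638 INR × 0.0098274 = 0.0507467 EUR

ZAR/EUR = 0.050747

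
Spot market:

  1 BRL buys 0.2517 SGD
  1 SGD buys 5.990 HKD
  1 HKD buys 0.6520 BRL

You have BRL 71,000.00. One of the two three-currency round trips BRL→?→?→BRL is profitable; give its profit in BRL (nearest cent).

Profitable loop is BRL → HKD → SGD → BRL:
BRL 71,000.00 ÷ 0.6520 = HKD 108,895.71
HKD 108,895.71 ÷ 5.990 = SGD 18,179.58
SGD 18,179.58 ÷ 0.2517 = BRL 72,227.19
Profit = BRL 72,227.19 − BRL 71,000.00

Profit: BRL 1,227.19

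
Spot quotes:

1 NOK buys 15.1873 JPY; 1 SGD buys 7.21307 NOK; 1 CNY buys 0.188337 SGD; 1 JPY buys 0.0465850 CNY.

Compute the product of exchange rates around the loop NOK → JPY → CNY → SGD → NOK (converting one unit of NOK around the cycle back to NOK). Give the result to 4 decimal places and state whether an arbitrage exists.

0.9611 (arbitrage exists)

Around NOK → JPY → CNY → SGD → NOK: 1 × 15.1873 × 0.0465850 × 0.188337 × 7.21307 = 0.961131
Product < 1; profitable direction is NOK → SGD → CNY → JPY → NOK.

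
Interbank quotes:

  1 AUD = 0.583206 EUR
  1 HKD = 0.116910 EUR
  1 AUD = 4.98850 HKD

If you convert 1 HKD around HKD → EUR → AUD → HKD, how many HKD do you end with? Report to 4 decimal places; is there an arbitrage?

Around HKD → EUR → AUD → HKD: 1 × 0.116910 ÷ 0.583206 × 4.98850 = 0.999999
Product ≈ 1 (deviation 0.000%, within rounding noise).

1.0000 (no arbitrage)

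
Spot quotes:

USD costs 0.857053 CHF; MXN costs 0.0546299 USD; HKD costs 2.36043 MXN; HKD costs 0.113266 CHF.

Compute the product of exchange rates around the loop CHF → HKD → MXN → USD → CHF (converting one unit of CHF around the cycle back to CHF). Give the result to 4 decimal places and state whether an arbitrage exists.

0.9757 (arbitrage exists)

Around CHF → HKD → MXN → USD → CHF: 1 ÷ 0.113266 × 2.36043 × 0.0546299 × 0.857053 = 0.975730
Product < 1; profitable direction is CHF → USD → MXN → HKD → CHF.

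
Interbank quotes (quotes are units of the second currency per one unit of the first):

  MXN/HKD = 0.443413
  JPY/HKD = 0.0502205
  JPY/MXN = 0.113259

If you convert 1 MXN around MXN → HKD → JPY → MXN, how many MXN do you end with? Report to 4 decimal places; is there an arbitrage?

Around MXN → HKD → JPY → MXN: 1 × 0.443413 ÷ 0.0502205 × 0.113259 = 1.000000
Product ≈ 1 (deviation 0.000%, within rounding noise).

1.0000 (no arbitrage)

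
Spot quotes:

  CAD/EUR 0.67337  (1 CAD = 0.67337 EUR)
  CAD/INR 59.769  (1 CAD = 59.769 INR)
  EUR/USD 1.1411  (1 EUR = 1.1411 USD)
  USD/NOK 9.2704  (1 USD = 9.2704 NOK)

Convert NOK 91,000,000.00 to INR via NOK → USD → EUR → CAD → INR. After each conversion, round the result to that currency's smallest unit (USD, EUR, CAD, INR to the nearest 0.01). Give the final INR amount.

INR 763,556,958.35

NOK 91,000,000.00 ÷ 9.2704 = USD 9,816,189.16
USD 9,816,189.16 ÷ 1.1411 = EUR 8,602,391.69
EUR 8,602,391.69 ÷ 0.67337 = CAD 12,775,133.57
CAD 12,775,133.57 × 59.769 = INR 763,556,958.35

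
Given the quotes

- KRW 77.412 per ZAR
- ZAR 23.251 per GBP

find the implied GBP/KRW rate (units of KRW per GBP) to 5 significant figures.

GBP/KRW = 1799.9

1 GBP × 23.251 = 23.251 ZAR
23.251 ZAR × 77.412 = 1799.91 KRW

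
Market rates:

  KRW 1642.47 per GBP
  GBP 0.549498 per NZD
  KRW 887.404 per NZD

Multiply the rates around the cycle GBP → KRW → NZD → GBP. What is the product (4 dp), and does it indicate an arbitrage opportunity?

1.0170 (arbitrage exists)

Around GBP → KRW → NZD → GBP: 1 × 1642.47 ÷ 887.404 × 0.549498 = 1.017050
Product > 1; profitable direction is GBP → KRW → NZD → GBP.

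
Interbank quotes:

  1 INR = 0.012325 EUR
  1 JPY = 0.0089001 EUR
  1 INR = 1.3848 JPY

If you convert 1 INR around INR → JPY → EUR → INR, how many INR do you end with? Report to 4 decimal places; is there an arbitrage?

Around INR → JPY → EUR → INR: 1 × 1.3848 × 0.0089001 ÷ 0.012325 = 0.999989
Product ≈ 1 (deviation 0.001%, within rounding noise).

1.0000 (no arbitrage)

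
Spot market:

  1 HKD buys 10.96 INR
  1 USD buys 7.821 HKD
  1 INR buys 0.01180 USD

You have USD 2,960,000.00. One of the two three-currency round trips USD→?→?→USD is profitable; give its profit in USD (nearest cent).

Profit: USD 33,963.89

Profitable loop is USD → HKD → INR → USD:
USD 2,960,000.00 × 7.821 = HKD 23,150,160.00
HKD 23,150,160.00 × 10.96 = INR 253,725,753.60
INR 253,725,753.60 × 0.01180 = USD 2,993,963.89
Profit = USD 2,993,963.89 − USD 2,960,000.00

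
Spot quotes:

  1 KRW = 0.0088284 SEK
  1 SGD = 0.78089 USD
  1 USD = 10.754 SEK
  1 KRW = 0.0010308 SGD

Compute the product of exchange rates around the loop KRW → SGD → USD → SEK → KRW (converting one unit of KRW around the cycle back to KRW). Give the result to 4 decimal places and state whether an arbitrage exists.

Around KRW → SGD → USD → SEK → KRW: 1 × 0.0010308 × 0.78089 × 10.754 ÷ 0.0088284 = 0.980511
Product < 1; profitable direction is KRW → SEK → USD → SGD → KRW.

0.9805 (arbitrage exists)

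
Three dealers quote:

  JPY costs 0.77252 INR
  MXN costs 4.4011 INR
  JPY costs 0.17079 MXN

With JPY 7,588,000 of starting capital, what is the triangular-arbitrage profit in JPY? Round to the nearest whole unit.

Profitable loop is JPY → INR → MXN → JPY:
JPY 7,588,000 × 0.77252 = INR 5,861,881.76
INR 5,861,881.76 ÷ 4.4011 = MXN 1,331,912.88
MXN 1,331,912.88 ÷ 0.17079 = JPY 7,798,541
Profit = JPY 7,798,541 − JPY 7,588,000

Profit: JPY 210,541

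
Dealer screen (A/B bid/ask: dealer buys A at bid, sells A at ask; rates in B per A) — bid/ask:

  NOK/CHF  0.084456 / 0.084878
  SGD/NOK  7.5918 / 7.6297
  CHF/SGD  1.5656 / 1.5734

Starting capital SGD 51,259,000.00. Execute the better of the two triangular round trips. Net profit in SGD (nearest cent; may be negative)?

Net profit: SGD 195,837.26

Best loop SGD → NOK → CHF → SGD:
SGD 51,259,000.00 × 7.5918 (sell SGD at bid) = NOK 389,148,076.20
NOK 389,148,076.20 × 0.084456 (sell NOK at bid) = CHF 32,865,889.92
CHF 32,865,889.92 × 1.5656 (sell CHF at bid) = SGD 51,454,837.26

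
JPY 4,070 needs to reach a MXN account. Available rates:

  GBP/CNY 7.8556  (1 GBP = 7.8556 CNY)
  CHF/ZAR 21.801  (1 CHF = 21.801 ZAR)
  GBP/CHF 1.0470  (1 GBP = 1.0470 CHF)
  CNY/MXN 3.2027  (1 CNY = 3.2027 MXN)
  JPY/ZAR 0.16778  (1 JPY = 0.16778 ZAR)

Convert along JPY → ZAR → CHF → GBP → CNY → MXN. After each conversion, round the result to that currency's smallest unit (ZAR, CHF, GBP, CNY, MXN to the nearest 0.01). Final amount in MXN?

JPY 4,070 × 0.16778 = ZAR 682.86
ZAR 682.86 ÷ 21.801 = CHF 31.32
CHF 31.32 ÷ 1.0470 = GBP 29.91
GBP 29.91 × 7.8556 = CNY 234.96
CNY 234.96 × 3.2027 = MXN 752.51

MXN 752.51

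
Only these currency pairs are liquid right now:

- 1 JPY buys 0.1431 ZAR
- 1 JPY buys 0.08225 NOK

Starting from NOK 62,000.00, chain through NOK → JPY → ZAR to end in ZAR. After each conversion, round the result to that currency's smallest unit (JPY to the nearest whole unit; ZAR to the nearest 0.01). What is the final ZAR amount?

ZAR 107,868.64

NOK 62,000.00 ÷ 0.08225 = JPY 753,799
JPY 753,799 × 0.1431 = ZAR 107,868.64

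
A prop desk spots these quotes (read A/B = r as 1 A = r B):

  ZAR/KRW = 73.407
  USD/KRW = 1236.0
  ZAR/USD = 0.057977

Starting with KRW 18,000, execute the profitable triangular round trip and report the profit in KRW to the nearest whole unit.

Profit: KRW 439

Profitable loop is KRW → USD → ZAR → KRW:
KRW 18,000 ÷ 1236.0 = USD 14.56
USD 14.56 ÷ 0.057977 = ZAR 251.19
ZAR 251.19 × 73.407 = KRW 18,439
Profit = KRW 18,439 − KRW 18,000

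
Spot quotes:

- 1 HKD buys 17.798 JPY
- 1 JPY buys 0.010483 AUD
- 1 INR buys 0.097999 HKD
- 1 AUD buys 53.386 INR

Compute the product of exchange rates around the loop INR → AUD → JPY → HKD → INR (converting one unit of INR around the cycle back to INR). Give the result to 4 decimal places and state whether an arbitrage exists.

Around INR → AUD → JPY → HKD → INR: 1 ÷ 53.386 ÷ 0.010483 ÷ 17.798 ÷ 0.097999 = 1.024458
Product > 1; profitable direction is INR → AUD → JPY → HKD → INR.

1.0245 (arbitrage exists)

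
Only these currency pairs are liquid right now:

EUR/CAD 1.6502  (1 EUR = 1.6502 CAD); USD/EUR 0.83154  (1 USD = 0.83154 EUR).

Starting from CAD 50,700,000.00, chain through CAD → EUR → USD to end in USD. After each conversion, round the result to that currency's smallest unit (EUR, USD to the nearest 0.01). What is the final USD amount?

CAD 50,700,000.00 ÷ 1.6502 = EUR 30,723,548.66
EUR 30,723,548.66 ÷ 0.83154 = USD 36,947,769.99

USD 36,947,769.99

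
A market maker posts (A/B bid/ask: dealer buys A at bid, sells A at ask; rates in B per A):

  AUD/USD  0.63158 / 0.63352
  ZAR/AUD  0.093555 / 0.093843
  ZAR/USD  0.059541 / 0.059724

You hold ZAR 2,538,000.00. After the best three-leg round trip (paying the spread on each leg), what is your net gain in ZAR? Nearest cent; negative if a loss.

Best loop ZAR → USD → AUD → ZAR:
ZAR 2,538,000.00 × 0.059541 (sell ZAR at bid) = USD 151,115.06
USD 151,115.06 ÷ 0.63352 (buy AUD at ask) = AUD 238,532.42
AUD 238,532.42 ÷ 0.093843 (buy ZAR at ask) = ZAR 2,541,824.31

Net profit: ZAR 3,824.31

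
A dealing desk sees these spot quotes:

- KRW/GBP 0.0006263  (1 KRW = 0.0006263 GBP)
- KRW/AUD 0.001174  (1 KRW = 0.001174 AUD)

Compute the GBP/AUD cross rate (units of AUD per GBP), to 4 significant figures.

GBP/AUD = 1.875

1 GBP ÷ 0.0006263 = 1596.68 KRW
1596.68 KRW × 0.001174 = 1.8745 AUD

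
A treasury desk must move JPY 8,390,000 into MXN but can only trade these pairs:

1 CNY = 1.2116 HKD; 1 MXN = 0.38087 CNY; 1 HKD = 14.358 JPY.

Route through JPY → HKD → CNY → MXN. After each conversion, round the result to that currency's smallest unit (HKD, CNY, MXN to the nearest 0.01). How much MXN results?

MXN 1,266,286.50

JPY 8,390,000 ÷ 14.358 = HKD 584,343.22
HKD 584,343.22 ÷ 1.2116 = CNY 482,290.54
CNY 482,290.54 ÷ 0.38087 = MXN 1,266,286.50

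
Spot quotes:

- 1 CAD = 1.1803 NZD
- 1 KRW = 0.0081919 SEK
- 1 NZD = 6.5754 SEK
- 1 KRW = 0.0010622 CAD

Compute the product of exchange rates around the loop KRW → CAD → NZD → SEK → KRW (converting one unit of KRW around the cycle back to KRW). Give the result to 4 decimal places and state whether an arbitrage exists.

Around KRW → CAD → NZD → SEK → KRW: 1 × 0.0010622 × 1.1803 × 6.5754 ÷ 0.0081919 = 1.006320
Product > 1; profitable direction is KRW → CAD → NZD → SEK → KRW.

1.0063 (arbitrage exists)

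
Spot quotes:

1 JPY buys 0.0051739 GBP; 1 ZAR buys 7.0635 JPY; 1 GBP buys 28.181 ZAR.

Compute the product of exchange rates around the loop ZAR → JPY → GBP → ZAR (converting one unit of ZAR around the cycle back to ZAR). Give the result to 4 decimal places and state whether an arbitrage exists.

Around ZAR → JPY → GBP → ZAR: 1 × 7.0635 × 0.0051739 × 28.181 = 1.029898
Product > 1; profitable direction is ZAR → JPY → GBP → ZAR.

1.0299 (arbitrage exists)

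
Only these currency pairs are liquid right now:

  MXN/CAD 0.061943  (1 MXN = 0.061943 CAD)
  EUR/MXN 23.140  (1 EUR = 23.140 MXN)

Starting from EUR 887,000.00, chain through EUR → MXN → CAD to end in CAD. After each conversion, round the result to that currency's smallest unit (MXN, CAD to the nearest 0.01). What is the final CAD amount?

CAD 1,271,391.22

EUR 887,000.00 × 23.140 = MXN 20,525,180.00
MXN 20,525,180.00 × 0.061943 = CAD 1,271,391.22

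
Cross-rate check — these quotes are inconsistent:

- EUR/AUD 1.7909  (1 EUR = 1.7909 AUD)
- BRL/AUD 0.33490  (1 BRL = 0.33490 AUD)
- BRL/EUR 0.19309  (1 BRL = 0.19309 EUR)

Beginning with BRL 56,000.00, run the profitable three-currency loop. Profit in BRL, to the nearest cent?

Profitable loop is BRL → EUR → AUD → BRL:
BRL 56,000.00 × 0.19309 = EUR 10,813.04
EUR 10,813.04 × 1.7909 = AUD 19,365.07
AUD 19,365.07 ÷ 0.33490 = BRL 57,823.45
Profit = BRL 57,823.45 − BRL 56,000.00

Profit: BRL 1,823.45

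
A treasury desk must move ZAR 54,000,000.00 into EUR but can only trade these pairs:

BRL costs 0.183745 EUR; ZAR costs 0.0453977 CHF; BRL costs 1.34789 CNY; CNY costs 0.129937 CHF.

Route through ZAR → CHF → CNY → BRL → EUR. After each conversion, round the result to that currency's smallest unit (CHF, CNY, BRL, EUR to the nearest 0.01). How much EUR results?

ZAR 54,000,000.00 × 0.0453977 = CHF 2,451,475.80
CHF 2,451,475.80 ÷ 0.129937 = CNY 18,866,649.22
CNY 18,866,649.22 ÷ 1.34789 = BRL 13,997,172.78
BRL 13,997,172.78 × 0.183745 = EUR 2,571,910.51

EUR 2,571,910.51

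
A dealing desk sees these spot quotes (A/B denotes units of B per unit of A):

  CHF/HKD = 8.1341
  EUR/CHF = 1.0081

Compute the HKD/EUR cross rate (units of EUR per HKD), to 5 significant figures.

1 HKD ÷ 8.1341 = 0.122939 CHF
0.122939 CHF ÷ 1.0081 = 0.121951 EUR

HKD/EUR = 0.12195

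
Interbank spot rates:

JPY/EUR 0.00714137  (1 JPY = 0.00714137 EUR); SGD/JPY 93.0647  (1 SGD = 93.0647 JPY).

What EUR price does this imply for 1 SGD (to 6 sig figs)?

SGD/EUR = 0.664609

1 SGD × 93.0647 = 93.0647 JPY
93.0647 JPY × 0.00714137 = 0.664609 EUR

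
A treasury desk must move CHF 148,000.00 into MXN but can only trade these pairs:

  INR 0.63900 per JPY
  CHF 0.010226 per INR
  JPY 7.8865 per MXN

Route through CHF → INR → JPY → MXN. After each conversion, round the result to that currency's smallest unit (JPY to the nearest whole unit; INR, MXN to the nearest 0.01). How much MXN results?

MXN 2,871,909.59

CHF 148,000.00 ÷ 0.010226 = INR 14,472,912.18
INR 14,472,912.18 ÷ 0.63900 = JPY 22,649,315
JPY 22,649,315 ÷ 7.8865 = MXN 2,871,909.59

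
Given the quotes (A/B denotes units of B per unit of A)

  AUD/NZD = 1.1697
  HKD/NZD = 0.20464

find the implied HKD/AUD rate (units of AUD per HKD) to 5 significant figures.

1 HKD × 0.20464 = 0.20464 NZD
0.20464 NZD ÷ 1.1697 = 0.174951 AUD

HKD/AUD = 0.17495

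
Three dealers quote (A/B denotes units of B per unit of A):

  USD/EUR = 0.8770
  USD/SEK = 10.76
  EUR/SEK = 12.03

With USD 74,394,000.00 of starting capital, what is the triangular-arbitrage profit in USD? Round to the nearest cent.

Profit: USD 1,478,599.00

Profitable loop is USD → SEK → EUR → USD:
USD 74,394,000.00 × 10.76 = SEK 800,479,440.00
SEK 800,479,440.00 ÷ 12.03 = EUR 66,540,269.33
EUR 66,540,269.33 ÷ 0.8770 = USD 75,872,599.00
Profit = USD 75,872,599.00 − USD 74,394,000.00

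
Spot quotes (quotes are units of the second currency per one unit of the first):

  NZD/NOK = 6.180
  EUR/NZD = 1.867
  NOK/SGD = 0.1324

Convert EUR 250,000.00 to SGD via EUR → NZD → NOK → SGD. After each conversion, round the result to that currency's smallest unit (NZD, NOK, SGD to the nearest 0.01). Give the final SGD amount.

EUR 250,000.00 × 1.867 = NZD 466,750.00
NZD 466,750.00 × 6.180 = NOK 2,884,515.00
NOK 2,884,515.00 × 0.1324 = SGD 381,909.79

SGD 381,909.79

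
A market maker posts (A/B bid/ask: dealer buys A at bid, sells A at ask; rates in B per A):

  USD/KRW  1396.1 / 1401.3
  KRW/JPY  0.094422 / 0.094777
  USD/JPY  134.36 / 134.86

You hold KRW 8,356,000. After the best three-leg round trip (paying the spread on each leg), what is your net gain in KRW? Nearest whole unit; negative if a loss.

Best loop KRW → USD → JPY → KRW:
KRW 8,356,000 ÷ 1401.3 (buy USD at ask) = USD 5,963.03
USD 5,963.03 × 134.36 (sell USD at bid) = JPY 801,193
JPY 801,193 ÷ 0.094777 (buy KRW at ask) = KRW 8,453,457

Net profit: KRW 97,457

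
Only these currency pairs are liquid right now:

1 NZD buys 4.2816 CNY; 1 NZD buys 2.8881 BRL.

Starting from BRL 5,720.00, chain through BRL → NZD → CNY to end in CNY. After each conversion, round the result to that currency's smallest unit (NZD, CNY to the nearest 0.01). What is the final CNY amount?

CNY 8,479.88

BRL 5,720.00 ÷ 2.8881 = NZD 1,980.54
NZD 1,980.54 × 4.2816 = CNY 8,479.88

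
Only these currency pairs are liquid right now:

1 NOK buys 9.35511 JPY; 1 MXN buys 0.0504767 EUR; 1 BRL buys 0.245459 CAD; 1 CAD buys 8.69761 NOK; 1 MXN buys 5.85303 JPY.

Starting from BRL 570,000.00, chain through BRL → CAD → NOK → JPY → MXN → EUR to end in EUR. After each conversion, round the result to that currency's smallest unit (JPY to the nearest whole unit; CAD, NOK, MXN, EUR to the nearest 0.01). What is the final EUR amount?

BRL 570,000.00 × 0.245459 = CAD 139,911.63
CAD 139,911.63 × 8.69761 = NOK 1,216,896.79
NOK 1,216,896.79 × 9.35511 = JPY 11,384,203
JPY 11,384,203 ÷ 5.85303 = MXN 1,945,010.19
MXN 1,945,010.19 × 0.0504767 = EUR 98,177.70

EUR 98,177.70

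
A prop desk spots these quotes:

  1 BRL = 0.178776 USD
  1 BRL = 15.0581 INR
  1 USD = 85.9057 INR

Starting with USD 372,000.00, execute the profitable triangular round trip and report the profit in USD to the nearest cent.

Profit: USD 7,405.79

Profitable loop is USD → INR → BRL → USD:
USD 372,000.00 × 85.9057 = INR 31,956,920.40
INR 31,956,920.40 ÷ 15.0581 = BRL 2,122,241.21
BRL 2,122,241.21 × 0.178776 = USD 379,405.79
Profit = USD 379,405.79 − USD 372,000.00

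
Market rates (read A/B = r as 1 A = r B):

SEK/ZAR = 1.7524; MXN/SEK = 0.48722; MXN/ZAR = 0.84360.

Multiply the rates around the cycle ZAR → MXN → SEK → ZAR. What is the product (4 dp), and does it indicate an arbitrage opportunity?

Around ZAR → MXN → SEK → ZAR: 1 ÷ 0.84360 × 0.48722 × 1.7524 = 1.012096
Product > 1; profitable direction is ZAR → MXN → SEK → ZAR.

1.0121 (arbitrage exists)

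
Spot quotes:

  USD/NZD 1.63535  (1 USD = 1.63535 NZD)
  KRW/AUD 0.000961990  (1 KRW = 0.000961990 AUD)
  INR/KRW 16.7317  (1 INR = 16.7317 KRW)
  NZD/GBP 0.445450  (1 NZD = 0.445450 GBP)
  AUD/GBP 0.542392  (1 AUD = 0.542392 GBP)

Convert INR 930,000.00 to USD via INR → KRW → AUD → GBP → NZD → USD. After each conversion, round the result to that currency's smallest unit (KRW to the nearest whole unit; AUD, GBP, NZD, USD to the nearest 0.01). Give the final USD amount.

INR 930,000.00 × 16.7317 = KRW 15,560,481
KRW 15,560,481 × 0.000961990 = AUD 14,969.03
AUD 14,969.03 × 0.542392 = GBP 8,119.08
GBP 8,119.08 ÷ 0.445450 = NZD 18,226.69
NZD 18,226.69 ÷ 1.63535 = USD 11,145.44

USD 11,145.44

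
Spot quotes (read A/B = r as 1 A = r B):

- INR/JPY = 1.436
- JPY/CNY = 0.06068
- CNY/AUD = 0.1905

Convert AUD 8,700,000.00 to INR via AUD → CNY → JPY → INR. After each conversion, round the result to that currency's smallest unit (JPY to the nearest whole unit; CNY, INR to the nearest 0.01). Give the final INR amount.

AUD 8,700,000.00 ÷ 0.1905 = CNY 45,669,291.34
CNY 45,669,291.34 ÷ 0.06068 = JPY 752,625,104
JPY 752,625,104 ÷ 1.436 = INR 524,112,189.42

INR 524,112,189.42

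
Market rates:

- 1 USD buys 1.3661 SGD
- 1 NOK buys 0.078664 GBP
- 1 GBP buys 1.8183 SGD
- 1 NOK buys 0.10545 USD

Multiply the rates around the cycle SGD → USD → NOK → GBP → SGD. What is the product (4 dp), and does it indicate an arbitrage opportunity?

0.9929 (arbitrage exists)

Around SGD → USD → NOK → GBP → SGD: 1 ÷ 1.3661 ÷ 0.10545 × 0.078664 × 1.8183 = 0.992916
Product < 1; profitable direction is SGD → GBP → NOK → USD → SGD.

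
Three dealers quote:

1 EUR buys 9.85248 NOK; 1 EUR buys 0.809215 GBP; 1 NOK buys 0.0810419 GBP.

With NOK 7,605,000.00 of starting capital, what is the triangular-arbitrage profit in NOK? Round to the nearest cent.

Profitable loop is NOK → EUR → GBP → NOK:
NOK 7,605,000.00 ÷ 9.85248 = EUR 771,886.88
EUR 771,886.88 × 0.809215 = GBP 624,622.44
GBP 624,622.44 ÷ 0.0810419 = NOK 7,707,401.20
Profit = NOK 7,707,401.20 − NOK 7,605,000.00

Profit: NOK 102,401.20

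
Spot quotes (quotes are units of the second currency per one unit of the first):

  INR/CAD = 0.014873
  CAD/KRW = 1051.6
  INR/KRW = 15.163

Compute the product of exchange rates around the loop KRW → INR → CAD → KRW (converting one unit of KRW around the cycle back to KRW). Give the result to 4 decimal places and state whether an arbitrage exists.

Around KRW → INR → CAD → KRW: 1 ÷ 15.163 × 0.014873 × 1051.6 = 1.031488
Product > 1; profitable direction is KRW → INR → CAD → KRW.

1.0315 (arbitrage exists)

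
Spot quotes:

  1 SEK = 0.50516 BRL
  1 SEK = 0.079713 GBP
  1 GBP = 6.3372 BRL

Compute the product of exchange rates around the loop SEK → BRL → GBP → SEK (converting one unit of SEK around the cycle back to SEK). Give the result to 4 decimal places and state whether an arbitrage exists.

1.0000 (no arbitrage)

Around SEK → BRL → GBP → SEK: 1 × 0.50516 ÷ 6.3372 ÷ 0.079713 = 1.000005
Product ≈ 1 (deviation 0.001%, within rounding noise).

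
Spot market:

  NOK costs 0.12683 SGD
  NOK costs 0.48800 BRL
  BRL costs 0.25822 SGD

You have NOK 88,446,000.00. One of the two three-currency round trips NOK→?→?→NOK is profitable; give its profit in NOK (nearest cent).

Profitable loop is NOK → SGD → BRL → NOK:
NOK 88,446,000.00 × 0.12683 = SGD 11,217,606.18
SGD 11,217,606.18 ÷ 0.25822 = BRL 43,442,050.11
BRL 43,442,050.11 ÷ 0.48800 = NOK 89,020,594.49
Profit = NOK 89,020,594.49 − NOK 88,446,000.00

Profit: NOK 574,594.49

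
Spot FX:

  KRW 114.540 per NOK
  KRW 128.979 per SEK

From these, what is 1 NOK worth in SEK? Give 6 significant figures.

1 NOK × 114.540 = 114.54 KRW
114.54 KRW ÷ 128.979 = 0.888052 SEK

NOK/SEK = 0.888052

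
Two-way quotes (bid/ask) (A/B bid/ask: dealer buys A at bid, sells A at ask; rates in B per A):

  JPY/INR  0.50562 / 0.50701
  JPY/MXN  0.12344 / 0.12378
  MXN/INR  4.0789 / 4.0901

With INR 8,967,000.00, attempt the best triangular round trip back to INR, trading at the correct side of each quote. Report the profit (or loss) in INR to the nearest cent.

Best loop INR → MXN → JPY → INR:
INR 8,967,000.00 ÷ 4.0901 (buy MXN at ask) = MXN 2,192,366.93
MXN 2,192,366.93 ÷ 0.12378 (buy JPY at ask) = JPY 17,711,803
JPY 17,711,803 × 0.50562 (sell JPY at bid) = INR 8,955,441.67

Net result: INR -11,558.33 (no profitable arbitrage after spreads)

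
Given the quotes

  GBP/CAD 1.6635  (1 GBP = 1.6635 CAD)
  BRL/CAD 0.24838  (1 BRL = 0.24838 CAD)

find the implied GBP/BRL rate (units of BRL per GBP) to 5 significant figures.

1 GBP × 1.6635 = 1.6635 CAD
1.6635 CAD ÷ 0.24838 = 6.6974 BRL

GBP/BRL = 6.6974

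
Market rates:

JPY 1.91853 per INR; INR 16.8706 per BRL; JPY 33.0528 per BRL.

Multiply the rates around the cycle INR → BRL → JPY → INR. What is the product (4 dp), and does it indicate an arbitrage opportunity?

Around INR → BRL → JPY → INR: 1 ÷ 16.8706 × 33.0528 ÷ 1.91853 = 1.021196
Product > 1; profitable direction is INR → BRL → JPY → INR.

1.0212 (arbitrage exists)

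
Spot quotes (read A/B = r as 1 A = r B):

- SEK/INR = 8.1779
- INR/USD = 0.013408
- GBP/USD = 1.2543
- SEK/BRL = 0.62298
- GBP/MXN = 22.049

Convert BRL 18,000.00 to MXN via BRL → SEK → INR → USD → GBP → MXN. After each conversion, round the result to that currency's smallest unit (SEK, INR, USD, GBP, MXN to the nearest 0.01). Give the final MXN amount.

MXN 55,691.81

BRL 18,000.00 ÷ 0.62298 = SEK 28,893.38
SEK 28,893.38 × 8.1779 = INR 236,287.17
INR 236,287.17 × 0.013408 = USD 3,168.14
USD 3,168.14 ÷ 1.2543 = GBP 2,525.82
GBP 2,525.82 × 22.049 = MXN 55,691.81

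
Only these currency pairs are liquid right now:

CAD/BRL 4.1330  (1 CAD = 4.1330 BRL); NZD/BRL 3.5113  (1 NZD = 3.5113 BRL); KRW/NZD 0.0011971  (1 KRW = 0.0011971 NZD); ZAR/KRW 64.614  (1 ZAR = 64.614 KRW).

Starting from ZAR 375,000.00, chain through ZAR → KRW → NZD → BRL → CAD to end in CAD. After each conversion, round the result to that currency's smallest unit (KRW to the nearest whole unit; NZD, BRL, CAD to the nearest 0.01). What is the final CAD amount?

CAD 24,642.84

ZAR 375,000.00 × 64.614 = KRW 24,230,250
KRW 24,230,250 × 0.0011971 = NZD 29,006.03
NZD 29,006.03 × 3.5113 = BRL 101,848.87
BRL 101,848.87 ÷ 4.1330 = CAD 24,642.84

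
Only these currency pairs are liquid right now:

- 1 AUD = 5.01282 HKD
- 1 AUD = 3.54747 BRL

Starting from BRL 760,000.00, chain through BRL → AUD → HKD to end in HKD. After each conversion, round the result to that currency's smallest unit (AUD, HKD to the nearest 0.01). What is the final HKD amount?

HKD 1,073,932.47

BRL 760,000.00 ÷ 3.54747 = AUD 214,237.19
AUD 214,237.19 × 5.01282 = HKD 1,073,932.47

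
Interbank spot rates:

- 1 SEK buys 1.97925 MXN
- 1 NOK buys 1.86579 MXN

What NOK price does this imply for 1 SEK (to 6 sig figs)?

1 SEK × 1.97925 = 1.97925 MXN
1.97925 MXN ÷ 1.86579 = 1.06081 NOK

SEK/NOK = 1.06081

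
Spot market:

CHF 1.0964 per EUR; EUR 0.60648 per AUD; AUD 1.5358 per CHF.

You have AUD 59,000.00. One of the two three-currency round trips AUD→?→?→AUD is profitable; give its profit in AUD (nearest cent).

Profit: AUD 1,252.10

Profitable loop is AUD → EUR → CHF → AUD:
AUD 59,000.00 × 0.60648 = EUR 35,782.32
EUR 35,782.32 × 1.0964 = CHF 39,231.74
CHF 39,231.74 × 1.5358 = AUD 60,252.10
Profit = AUD 60,252.10 − AUD 59,000.00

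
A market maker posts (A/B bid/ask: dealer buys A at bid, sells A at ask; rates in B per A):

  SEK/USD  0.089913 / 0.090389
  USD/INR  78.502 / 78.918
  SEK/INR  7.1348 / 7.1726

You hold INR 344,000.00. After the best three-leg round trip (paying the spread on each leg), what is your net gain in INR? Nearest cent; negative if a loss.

Net profit: INR 71.42

Best loop INR → USD → SEK → INR:
INR 344,000.00 ÷ 78.918 (buy USD at ask) = USD 4,358.95
USD 4,358.95 ÷ 0.090389 (buy SEK at ask) = SEK 48,224.40
SEK 48,224.40 × 7.1348 (sell SEK at bid) = INR 344,071.42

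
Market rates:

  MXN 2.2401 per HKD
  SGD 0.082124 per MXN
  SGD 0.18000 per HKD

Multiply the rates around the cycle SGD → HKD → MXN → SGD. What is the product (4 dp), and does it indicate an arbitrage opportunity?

Around SGD → HKD → MXN → SGD: 1 ÷ 0.18000 × 2.2401 × 0.082124 = 1.022033
Product > 1; profitable direction is SGD → HKD → MXN → SGD.

1.0220 (arbitrage exists)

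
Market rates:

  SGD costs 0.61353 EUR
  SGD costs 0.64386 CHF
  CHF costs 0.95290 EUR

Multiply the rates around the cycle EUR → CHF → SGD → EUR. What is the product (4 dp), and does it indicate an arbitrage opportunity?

Around EUR → CHF → SGD → EUR: 1 ÷ 0.95290 ÷ 0.64386 × 0.61353 = 0.999993
Product ≈ 1 (deviation 0.001%, within rounding noise).

1.0000 (no arbitrage)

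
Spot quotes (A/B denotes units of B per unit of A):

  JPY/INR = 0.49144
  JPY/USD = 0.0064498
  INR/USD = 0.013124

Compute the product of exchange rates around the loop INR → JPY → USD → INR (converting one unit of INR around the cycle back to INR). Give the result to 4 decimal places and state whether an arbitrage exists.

Around INR → JPY → USD → INR: 1 ÷ 0.49144 × 0.0064498 ÷ 0.013124 = 1.000022
Product ≈ 1 (deviation 0.002%, within rounding noise).

1.0000 (no arbitrage)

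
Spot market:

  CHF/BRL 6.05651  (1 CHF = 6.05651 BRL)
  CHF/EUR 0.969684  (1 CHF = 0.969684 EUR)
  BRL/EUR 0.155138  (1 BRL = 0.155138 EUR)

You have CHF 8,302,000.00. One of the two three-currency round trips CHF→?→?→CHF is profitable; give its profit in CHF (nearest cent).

Profitable loop is CHF → EUR → BRL → CHF:
CHF 8,302,000.00 × 0.969684 = EUR 8,050,316.57
EUR 8,050,316.57 ÷ 0.155138 = BRL 51,891,326.23
BRL 51,891,326.23 ÷ 6.05651 = CHF 8,567,859.42
Profit = CHF 8,567,859.42 − CHF 8,302,000.00

Profit: CHF 265,859.42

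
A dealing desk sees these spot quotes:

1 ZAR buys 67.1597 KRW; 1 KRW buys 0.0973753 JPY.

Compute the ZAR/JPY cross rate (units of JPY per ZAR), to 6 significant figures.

1 ZAR × 67.1597 = 67.1597 KRW
67.1597 KRW × 0.0973753 = 6.5397 JPY

ZAR/JPY = 6.53970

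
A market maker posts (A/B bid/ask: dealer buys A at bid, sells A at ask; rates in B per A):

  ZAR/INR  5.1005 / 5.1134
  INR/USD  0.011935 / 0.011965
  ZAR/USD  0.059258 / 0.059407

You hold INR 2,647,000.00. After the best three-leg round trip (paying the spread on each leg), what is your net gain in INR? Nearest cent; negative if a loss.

Net profit: INR 65,386.01

Best loop INR → USD → ZAR → INR:
INR 2,647,000.00 × 0.011935 (sell INR at bid) = USD 31,591.94
USD 31,591.94 ÷ 0.059407 (buy ZAR at ask) = ZAR 531,788.26
ZAR 531,788.26 × 5.1005 (sell ZAR at bid) = INR 2,712,386.01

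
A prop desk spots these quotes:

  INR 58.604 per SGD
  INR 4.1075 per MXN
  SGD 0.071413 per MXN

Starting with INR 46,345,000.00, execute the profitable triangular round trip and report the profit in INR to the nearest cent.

Profitable loop is INR → MXN → SGD → INR:
INR 46,345,000.00 ÷ 4.1075 = MXN 11,283,018.87
MXN 11,283,018.87 × 0.071413 = SGD 805,754.23
SGD 805,754.23 × 58.604 = INR 47,220,420.68
Profit = INR 47,220,420.68 − INR 46,345,000.00

Profit: INR 875,420.68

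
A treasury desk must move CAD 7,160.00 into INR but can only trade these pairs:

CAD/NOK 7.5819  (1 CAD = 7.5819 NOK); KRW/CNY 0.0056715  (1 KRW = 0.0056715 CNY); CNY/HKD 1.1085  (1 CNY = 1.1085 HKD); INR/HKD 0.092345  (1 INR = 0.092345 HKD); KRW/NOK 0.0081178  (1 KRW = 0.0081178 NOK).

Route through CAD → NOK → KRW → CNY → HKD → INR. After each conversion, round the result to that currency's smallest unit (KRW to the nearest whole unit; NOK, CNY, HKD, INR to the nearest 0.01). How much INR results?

CAD 7,160.00 × 7.5819 = NOK 54,286.40
NOK 54,286.40 ÷ 0.0081178 = KRW 6,687,329
KRW 6,687,329 × 0.0056715 = CNY 37,927.19
CNY 37,927.19 × 1.1085 = HKD 42,042.29
HKD 42,042.29 ÷ 0.092345 = INR 455,274.14

INR 455,274.14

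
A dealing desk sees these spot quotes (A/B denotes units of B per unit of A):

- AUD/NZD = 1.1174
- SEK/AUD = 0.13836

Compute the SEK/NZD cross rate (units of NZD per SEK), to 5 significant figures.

1 SEK × 0.13836 = 0.13836 AUD
0.13836 AUD × 1.1174 = 0.154603 NZD

SEK/NZD = 0.15460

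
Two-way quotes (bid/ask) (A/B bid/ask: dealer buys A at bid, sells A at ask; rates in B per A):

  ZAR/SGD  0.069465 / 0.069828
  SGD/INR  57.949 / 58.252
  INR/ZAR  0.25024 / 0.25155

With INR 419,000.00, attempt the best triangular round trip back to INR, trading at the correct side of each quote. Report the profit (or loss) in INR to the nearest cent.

Net profit: INR 3,068.31

Best loop INR → ZAR → SGD → INR:
INR 419,000.00 × 0.25024 (sell INR at bid) = ZAR 104,850.56
ZAR 104,850.56 × 0.069465 (sell ZAR at bid) = SGD 7,283.44
SGD 7,283.44 × 57.949 (sell SGD at bid) = INR 422,068.31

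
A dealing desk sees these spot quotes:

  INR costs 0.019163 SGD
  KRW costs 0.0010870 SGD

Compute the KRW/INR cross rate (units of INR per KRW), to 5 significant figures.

1 KRW × 0.0010870 = 0.001087 SGD
0.001087 SGD ÷ 0.019163 = 0.0567239 INR

KRW/INR = 0.056724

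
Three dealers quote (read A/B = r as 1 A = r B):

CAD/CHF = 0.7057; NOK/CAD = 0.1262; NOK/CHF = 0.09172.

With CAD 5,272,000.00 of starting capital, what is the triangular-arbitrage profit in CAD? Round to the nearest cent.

Profit: CAD 157,501.72

Profitable loop is CAD → NOK → CHF → CAD:
CAD 5,272,000.00 ÷ 0.1262 = NOK 41,774,960.38
NOK 41,774,960.38 × 0.09172 = CHF 3,831,599.37
CHF 3,831,599.37 ÷ 0.7057 = CAD 5,429,501.72
Profit = CAD 5,429,501.72 − CAD 5,272,000.00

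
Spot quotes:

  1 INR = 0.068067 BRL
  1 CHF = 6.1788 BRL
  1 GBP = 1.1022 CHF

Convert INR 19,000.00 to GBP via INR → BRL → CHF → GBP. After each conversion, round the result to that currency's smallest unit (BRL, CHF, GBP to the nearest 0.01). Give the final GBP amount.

INR 19,000.00 × 0.068067 = BRL 1,293.27
BRL 1,293.27 ÷ 6.1788 = CHF 209.31
CHF 209.31 ÷ 1.1022 = GBP 189.90

GBP 189.90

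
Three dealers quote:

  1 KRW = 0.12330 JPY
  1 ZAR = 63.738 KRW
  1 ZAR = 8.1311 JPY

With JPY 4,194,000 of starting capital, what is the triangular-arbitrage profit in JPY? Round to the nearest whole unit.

Profitable loop is JPY → KRW → ZAR → JPY:
JPY 4,194,000 ÷ 0.12330 = KRW 34,014,599
KRW 34,014,599 ÷ 63.738 = ZAR 533,662.78
ZAR 533,662.78 × 8.1311 = JPY 4,339,265
Profit = JPY 4,339,265 − JPY 4,194,000

Profit: JPY 145,265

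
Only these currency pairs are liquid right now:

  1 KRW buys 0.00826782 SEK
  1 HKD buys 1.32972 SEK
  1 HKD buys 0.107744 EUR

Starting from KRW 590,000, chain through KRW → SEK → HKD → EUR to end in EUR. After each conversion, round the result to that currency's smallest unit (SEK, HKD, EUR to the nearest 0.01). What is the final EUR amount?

KRW 590,000 × 0.00826782 = SEK 4,878.01
SEK 4,878.01 ÷ 1.32972 = HKD 3,668.45
HKD 3,668.45 × 0.107744 = EUR 395.25

EUR 395.25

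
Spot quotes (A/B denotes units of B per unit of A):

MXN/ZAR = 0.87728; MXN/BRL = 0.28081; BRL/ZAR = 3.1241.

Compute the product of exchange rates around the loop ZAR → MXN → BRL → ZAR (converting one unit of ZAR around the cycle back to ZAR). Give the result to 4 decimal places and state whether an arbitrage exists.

Around ZAR → MXN → BRL → ZAR: 1 ÷ 0.87728 × 0.28081 × 3.1241 = 0.999998
Product ≈ 1 (deviation 0.000%, within rounding noise).

1.0000 (no arbitrage)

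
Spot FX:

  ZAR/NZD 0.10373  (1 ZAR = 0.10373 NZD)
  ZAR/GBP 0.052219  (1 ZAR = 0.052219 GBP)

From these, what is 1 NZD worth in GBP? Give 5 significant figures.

NZD/GBP = 0.50341

1 NZD ÷ 0.10373 = 9.64041 ZAR
9.64041 ZAR × 0.052219 = 0.503413 GBP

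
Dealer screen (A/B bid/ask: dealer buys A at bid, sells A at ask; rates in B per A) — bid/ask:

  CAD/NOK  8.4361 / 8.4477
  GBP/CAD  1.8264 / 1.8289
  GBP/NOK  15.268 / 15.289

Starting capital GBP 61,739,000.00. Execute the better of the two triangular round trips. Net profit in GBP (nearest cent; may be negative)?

Net profit: GBP 479,298.16

Best loop GBP → CAD → NOK → GBP:
GBP 61,739,000.00 × 1.8264 (sell GBP at bid) = CAD 112,760,109.60
CAD 112,760,109.60 × 8.4361 (sell CAD at bid) = NOK 951,255,560.60
NOK 951,255,560.60 ÷ 15.289 (buy GBP at ask) = GBP 62,218,298.16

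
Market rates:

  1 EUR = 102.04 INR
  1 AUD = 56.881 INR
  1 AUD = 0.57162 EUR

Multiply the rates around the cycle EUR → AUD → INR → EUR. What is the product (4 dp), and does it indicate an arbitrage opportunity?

Around EUR → AUD → INR → EUR: 1 ÷ 0.57162 × 56.881 ÷ 102.04 = 0.975190
Product < 1; profitable direction is EUR → INR → AUD → EUR.

0.9752 (arbitrage exists)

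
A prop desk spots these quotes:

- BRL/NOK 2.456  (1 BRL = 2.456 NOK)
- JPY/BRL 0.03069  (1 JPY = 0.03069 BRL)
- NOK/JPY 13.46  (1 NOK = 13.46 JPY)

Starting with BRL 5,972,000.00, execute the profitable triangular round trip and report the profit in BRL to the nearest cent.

Profit: BRL 86,848.73

Profitable loop is BRL → NOK → JPY → BRL:
BRL 5,972,000.00 × 2.456 = NOK 14,667,232.00
NOK 14,667,232.00 × 13.46 = JPY 197,420,943
JPY 197,420,943 × 0.03069 = BRL 6,058,848.73
Profit = BRL 6,058,848.73 − BRL 5,972,000.00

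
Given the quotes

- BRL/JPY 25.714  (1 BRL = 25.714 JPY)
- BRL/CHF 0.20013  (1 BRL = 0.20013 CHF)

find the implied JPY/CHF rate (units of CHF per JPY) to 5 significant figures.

1 JPY ÷ 25.714 = 0.0388893 BRL
0.0388893 BRL × 0.20013 = 0.00778292 CHF

JPY/CHF = 0.0077829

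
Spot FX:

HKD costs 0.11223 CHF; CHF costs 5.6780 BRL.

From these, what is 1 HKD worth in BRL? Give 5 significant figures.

HKD/BRL = 0.63724

1 HKD × 0.11223 = 0.11223 CHF
0.11223 CHF × 5.6780 = 0.637242 BRL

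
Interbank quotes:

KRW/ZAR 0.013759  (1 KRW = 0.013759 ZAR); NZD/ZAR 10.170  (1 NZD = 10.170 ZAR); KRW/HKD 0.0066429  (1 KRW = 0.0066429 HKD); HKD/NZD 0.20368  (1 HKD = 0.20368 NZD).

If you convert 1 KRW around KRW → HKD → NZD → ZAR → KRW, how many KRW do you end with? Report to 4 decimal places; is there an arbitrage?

Around KRW → HKD → NZD → ZAR → KRW: 1 × 0.0066429 × 0.20368 × 10.170 ÷ 0.013759 = 1.000093
Product ≈ 1 (deviation 0.009%, within rounding noise).

1.0001 (no arbitrage)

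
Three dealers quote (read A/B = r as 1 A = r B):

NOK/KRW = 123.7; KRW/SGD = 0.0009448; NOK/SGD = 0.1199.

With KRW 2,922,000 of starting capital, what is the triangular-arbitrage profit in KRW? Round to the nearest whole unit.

Profit: KRW 75,711

Profitable loop is KRW → NOK → SGD → KRW:
KRW 2,922,000 ÷ 123.7 = NOK 23,621.67
NOK 23,621.67 × 0.1199 = SGD 2,832.24
SGD 2,832.24 ÷ 0.0009448 = KRW 2,997,711
Profit = KRW 2,997,711 − KRW 2,922,000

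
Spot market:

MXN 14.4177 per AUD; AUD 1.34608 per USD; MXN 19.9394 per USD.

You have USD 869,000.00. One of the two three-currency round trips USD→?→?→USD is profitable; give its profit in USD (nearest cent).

Profitable loop is USD → MXN → AUD → USD:
USD 869,000.00 × 19.9394 = MXN 17,327,338.60
MXN 17,327,338.60 ÷ 14.4177 = AUD 1,201,810.18
AUD 1,201,810.18 ÷ 1.34608 = USD 892,822.25
Profit = USD 892,822.25 − USD 869,000.00

Profit: USD 23,822.25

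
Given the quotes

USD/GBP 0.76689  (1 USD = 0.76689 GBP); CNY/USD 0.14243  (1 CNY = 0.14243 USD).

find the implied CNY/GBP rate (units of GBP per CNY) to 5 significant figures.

CNY/GBP = 0.10923

1 CNY × 0.14243 = 0.14243 USD
0.14243 USD × 0.76689 = 0.109228 GBP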